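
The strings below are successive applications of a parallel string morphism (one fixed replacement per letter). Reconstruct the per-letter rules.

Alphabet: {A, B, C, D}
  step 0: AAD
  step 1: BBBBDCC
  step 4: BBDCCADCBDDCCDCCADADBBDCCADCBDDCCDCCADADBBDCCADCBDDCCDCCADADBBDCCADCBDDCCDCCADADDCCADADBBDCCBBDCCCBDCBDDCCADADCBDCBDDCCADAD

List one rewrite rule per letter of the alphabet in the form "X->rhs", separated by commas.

A->BB, B->CBD, C->AD, D->DCC

  step 0 ⇒ step 1: AAD ⇒ BB·BB·DCC
    A ↦ BB
    D ↦ DCC
    B ↦ CBD  (constrained at step 1)
    C ↦ AD  (constrained at step 1)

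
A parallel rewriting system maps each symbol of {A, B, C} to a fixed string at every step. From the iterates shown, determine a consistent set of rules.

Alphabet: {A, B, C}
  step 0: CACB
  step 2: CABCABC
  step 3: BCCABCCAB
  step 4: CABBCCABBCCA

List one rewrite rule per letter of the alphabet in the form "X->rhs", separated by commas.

  step 3 ⇒ step 4: BCCABCCAB ⇒ CA·B·B·C·CA·B·B·C·CA
    A ↦ C
    B ↦ CA
    C ↦ B

A->C, B->CA, C->B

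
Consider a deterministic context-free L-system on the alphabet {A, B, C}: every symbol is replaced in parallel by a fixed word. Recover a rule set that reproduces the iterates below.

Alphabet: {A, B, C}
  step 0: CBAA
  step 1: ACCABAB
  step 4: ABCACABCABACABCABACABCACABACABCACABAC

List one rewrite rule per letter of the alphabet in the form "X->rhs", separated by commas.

  step 0 ⇒ step 1: CBAA ⇒ AC·C·AB·AB
    A ↦ AB
    B ↦ C
    C ↦ AC

A->AB, B->C, C->AC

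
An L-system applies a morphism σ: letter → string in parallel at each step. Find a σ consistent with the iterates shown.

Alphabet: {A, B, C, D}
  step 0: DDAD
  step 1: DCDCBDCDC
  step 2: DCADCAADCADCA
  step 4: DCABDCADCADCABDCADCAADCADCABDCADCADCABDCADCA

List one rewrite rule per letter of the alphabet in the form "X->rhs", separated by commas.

  step 1 ⇒ step 2: DCDCBDCDC ⇒ DC·A·DC·A·A·DC·A·DC·A
    B ↦ A
    C ↦ A
    D ↦ DC
  step 0 ⇒ step 1: DDAD ⇒ DC·DC·BDC·DC
    A ↦ BDC

A->BDC, B->A, C->A, D->DC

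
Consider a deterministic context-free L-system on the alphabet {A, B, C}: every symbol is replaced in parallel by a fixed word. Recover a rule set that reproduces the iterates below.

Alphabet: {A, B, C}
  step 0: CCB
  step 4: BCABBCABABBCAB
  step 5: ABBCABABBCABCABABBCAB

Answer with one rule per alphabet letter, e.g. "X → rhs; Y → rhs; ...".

  step 4 ⇒ step 5: BCABBCABABBCAB ⇒ AB·B·C·AB·AB·B·C·AB·C·AB·AB·B·C·AB
    A ↦ C
    B ↦ AB
    C ↦ B

A->C, B->AB, C->B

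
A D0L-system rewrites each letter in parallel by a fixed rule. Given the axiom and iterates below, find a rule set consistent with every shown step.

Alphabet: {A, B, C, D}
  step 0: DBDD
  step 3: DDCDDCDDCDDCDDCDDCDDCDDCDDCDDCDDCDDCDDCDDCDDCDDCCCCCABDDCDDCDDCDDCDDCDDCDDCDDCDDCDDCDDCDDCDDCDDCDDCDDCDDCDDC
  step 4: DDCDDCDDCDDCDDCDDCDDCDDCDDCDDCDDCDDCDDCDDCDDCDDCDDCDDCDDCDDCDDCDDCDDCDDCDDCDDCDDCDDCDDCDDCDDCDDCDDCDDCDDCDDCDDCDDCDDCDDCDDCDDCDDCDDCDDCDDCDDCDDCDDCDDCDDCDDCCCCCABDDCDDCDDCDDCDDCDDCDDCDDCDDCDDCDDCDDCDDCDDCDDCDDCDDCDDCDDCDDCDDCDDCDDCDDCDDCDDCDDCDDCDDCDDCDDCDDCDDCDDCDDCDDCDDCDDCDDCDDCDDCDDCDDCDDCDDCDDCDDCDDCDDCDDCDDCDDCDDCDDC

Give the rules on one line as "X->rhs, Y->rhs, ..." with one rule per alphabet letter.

A->CCC, B->CAB, C->DDC, D->DDC

  step 3 ⇒ step 4: DDCDDCDDCDDCDDCDDCDDCDDCDDCDDCDDCDDCDDCDDCDDCDDCCCCCABDDCDDCDDCDDCDDCDDCDDCDDCDDCDDCDDCDDCDDCDDCDDCDDCDDCDDC ⇒ DDC·DDC·DDC·DDC·DDC·DDC·DDC·DDC·DDC·DDC·DDC·DDC·DDC·DDC·DDC·DDC·DDC·DDC·DDC·DDC·DDC·DDC·DDC·DDC·DDC·DDC·DDC·DDC·DDC·DDC·DDC·DDC·DDC·DDC·DDC·DDC·DDC·DDC·DDC·DDC·DDC·DDC·DDC·DDC·DDC·DDC·DDC·DDC·DDC·DDC·DDC·DDC·CCC·CAB·DDC·DDC·DDC·DDC·DDC·DDC·DDC·DDC·DDC·DDC·DDC·DDC·DDC·DDC·DDC·DDC·DDC·DDC·DDC·DDC·DDC·DDC·DDC·DDC·DDC·DDC·DDC·DDC·DDC·DDC·DDC·DDC·DDC·DDC·DDC·DDC·DDC·DDC·DDC·DDC·DDC·DDC·DDC·DDC·DDC·DDC·DDC·DDC·DDC·DDC·DDC·DDC·DDC·DDC
    A ↦ CCC
    B ↦ CAB
    C ↦ DDC
    D ↦ DDC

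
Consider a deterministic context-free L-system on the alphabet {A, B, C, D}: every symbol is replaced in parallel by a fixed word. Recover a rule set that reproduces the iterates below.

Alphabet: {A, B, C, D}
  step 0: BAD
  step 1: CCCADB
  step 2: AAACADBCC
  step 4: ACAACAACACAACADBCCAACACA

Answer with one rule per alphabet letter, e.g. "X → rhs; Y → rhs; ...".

A->CA, B->CC, C->A, D->DB

  step 1 ⇒ step 2: CCCADB ⇒ A·A·A·CA·DB·CC
    A ↦ CA
    B ↦ CC
    C ↦ A
    D ↦ DB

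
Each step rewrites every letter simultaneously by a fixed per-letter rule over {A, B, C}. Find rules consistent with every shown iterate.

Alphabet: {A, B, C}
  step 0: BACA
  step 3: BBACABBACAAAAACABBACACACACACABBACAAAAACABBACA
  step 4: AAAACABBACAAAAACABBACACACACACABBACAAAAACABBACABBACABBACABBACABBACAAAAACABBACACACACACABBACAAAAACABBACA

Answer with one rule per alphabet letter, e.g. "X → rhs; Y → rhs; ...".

A->CA, B->AA, C->BBA

  step 3 ⇒ step 4: BBACABBACAAAAACABBACACACACACABBACAAAAACABBACA ⇒ AA·AA·CA·BBA·CA·AA·AA·CA·BBA·CA·CA·CA·CA·CA·BBA·CA·AA·AA·CA·BBA·CA·BBA·CA·BBA·CA·BBA·CA·BBA·CA·AA·AA·CA·BBA·CA·CA·CA·CA·CA·BBA·CA·AA·AA·CA·BBA·CA
    A ↦ CA
    B ↦ AA
    C ↦ BBA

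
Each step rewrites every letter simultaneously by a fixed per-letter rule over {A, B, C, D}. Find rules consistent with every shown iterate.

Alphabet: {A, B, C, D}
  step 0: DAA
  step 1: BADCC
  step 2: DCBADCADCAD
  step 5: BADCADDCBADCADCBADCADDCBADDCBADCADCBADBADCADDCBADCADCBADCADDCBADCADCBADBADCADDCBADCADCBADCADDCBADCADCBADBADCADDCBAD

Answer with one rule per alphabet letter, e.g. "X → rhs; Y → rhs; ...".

A->C, B->D, C->CAD, D->BAD

  step 1 ⇒ step 2: BADCC ⇒ D·C·BAD·CAD·CAD
    A ↦ C
    B ↦ D
    C ↦ CAD
    D ↦ BAD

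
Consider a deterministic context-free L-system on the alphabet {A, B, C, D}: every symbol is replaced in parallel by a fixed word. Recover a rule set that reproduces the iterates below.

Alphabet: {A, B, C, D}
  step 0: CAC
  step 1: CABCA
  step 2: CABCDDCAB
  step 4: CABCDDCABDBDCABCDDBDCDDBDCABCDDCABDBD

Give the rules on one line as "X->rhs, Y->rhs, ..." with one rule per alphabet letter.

  step 1 ⇒ step 2: CABCA ⇒ CA·B·CDD·CA·B
    A ↦ B
    B ↦ CDD
    C ↦ CA
    D ↦ BD  (constrained at step 2)

A->B, B->CDD, C->CA, D->BD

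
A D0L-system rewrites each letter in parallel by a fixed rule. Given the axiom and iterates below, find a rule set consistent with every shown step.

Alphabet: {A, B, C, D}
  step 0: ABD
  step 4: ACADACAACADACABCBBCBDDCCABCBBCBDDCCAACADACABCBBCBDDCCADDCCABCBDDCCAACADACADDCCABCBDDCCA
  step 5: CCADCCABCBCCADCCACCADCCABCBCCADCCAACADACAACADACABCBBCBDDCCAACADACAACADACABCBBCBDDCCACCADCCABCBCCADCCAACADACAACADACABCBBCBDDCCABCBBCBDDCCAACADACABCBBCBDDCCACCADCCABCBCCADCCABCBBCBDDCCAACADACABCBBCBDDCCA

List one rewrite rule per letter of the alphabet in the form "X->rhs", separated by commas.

A->CCA, B->ACA, C->D, D->BCB

  step 4 ⇒ step 5: ACADACAACADACABCBBCBDDCCABCBBCBDDCCAACADACABCBBCBDDCCADDCCABCBDDCCAACADACADDCCABCBDDCCA ⇒ CCA·D·CCA·BCB·CCA·D·CCA·CCA·D·CCA·BCB·CCA·D·CCA·ACA·D·ACA·ACA·D·ACA·BCB·BCB·D·D·CCA·ACA·D·ACA·ACA·D·ACA·BCB·BCB·D·D·CCA·CCA·D·CCA·BCB·CCA·D·CCA·ACA·D·ACA·ACA·D·ACA·BCB·BCB·D·D·CCA·BCB·BCB·D·D·CCA·ACA·D·ACA·BCB·BCB·D·D·CCA·CCA·D·CCA·BCB·CCA·D·CCA·BCB·BCB·D·D·CCA·ACA·D·ACA·BCB·BCB·D·D·CCA
    A ↦ CCA
    B ↦ ACA
    C ↦ D
    D ↦ BCB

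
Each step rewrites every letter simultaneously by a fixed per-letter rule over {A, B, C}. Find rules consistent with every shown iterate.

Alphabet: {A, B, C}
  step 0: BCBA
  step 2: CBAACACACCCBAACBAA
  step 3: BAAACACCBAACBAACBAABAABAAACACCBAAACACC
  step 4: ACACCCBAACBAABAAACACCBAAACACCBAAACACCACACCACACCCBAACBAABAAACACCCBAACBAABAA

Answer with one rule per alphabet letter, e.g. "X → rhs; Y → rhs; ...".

A->C, B->ACA, C->BAA

  step 3 ⇒ step 4: BAAACACCBAACBAACBAABAABAAACACCBAAACACC ⇒ ACA·C·C·C·BAA·C·BAA·BAA·ACA·C·C·BAA·ACA·C·C·BAA·ACA·C·C·ACA·C·C·ACA·C·C·C·BAA·C·BAA·BAA·ACA·C·C·C·BAA·C·BAA·BAA
    A ↦ C
    B ↦ ACA
    C ↦ BAA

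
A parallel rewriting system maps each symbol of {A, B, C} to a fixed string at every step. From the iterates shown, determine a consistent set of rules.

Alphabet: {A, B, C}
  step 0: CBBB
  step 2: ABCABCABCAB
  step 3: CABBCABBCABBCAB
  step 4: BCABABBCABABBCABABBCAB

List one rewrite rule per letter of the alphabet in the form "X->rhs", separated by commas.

  step 3 ⇒ step 4: CABBCABBCABBCAB ⇒ B·C·AB·AB·B·C·AB·AB·B·C·AB·AB·B·C·AB
    A ↦ C
    B ↦ AB
    C ↦ B

A->C, B->AB, C->B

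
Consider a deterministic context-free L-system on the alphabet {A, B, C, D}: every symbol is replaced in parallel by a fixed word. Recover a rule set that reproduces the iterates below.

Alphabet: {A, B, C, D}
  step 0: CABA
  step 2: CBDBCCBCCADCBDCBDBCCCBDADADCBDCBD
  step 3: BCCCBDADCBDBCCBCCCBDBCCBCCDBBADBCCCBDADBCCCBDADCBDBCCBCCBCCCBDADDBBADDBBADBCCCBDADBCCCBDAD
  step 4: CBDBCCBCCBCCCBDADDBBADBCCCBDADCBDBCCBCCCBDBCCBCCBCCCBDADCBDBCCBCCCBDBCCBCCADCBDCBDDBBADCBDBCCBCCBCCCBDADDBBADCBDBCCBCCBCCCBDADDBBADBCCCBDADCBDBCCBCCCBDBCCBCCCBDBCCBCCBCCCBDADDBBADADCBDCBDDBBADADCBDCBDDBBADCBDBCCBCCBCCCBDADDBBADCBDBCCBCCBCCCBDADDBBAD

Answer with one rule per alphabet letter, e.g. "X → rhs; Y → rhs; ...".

A->DBB, B->CBD, C->BCC, D->AD

  step 3 ⇒ step 4: BCCCBDADCBDBCCBCCCBDBCCBCCDBBADBCCCBDADBCCCBDADCBDBCCBCCBCCCBDADDBBADDBBADBCCCBDADBCCCBDAD ⇒ CBD·BCC·BCC·BCC·CBD·AD·DBB·AD·BCC·CBD·AD·CBD·BCC·BCC·CBD·BCC·BCC·BCC·CBD·AD·CBD·BCC·BCC·CBD·BCC·BCC·AD·CBD·CBD·DBB·AD·CBD·BCC·BCC·BCC·CBD·AD·DBB·AD·CBD·BCC·BCC·BCC·CBD·AD·DBB·AD·BCC·CBD·AD·CBD·BCC·BCC·CBD·BCC·BCC·CBD·BCC·BCC·BCC·CBD·AD·DBB·AD·AD·CBD·CBD·DBB·AD·AD·CBD·CBD·DBB·AD·CBD·BCC·BCC·BCC·CBD·AD·DBB·AD·CBD·BCC·BCC·BCC·CBD·AD·DBB·AD
    A ↦ DBB
    B ↦ CBD
    C ↦ BCC
    D ↦ AD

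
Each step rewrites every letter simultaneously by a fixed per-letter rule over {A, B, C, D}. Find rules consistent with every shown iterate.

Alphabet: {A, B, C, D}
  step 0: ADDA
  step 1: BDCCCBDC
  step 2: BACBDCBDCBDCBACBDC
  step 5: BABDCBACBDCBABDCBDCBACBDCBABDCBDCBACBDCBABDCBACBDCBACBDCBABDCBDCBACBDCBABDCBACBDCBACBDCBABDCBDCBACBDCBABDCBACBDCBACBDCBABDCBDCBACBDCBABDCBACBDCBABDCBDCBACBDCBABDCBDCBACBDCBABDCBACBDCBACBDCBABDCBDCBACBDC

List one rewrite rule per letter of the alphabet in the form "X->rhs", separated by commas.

A->BDC, B->BA, C->BDC, D->C

  step 1 ⇒ step 2: BDCCCBDC ⇒ BA·C·BDC·BDC·BDC·BA·C·BDC
    B ↦ BA
    C ↦ BDC
    D ↦ C
  step 0 ⇒ step 1: ADDA ⇒ BDC·C·C·BDC
    A ↦ BDC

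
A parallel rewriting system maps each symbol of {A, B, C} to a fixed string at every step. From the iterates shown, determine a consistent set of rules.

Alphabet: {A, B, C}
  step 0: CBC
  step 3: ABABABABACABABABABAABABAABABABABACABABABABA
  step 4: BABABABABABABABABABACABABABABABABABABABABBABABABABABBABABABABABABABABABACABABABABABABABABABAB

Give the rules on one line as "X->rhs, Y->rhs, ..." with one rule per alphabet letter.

  step 3 ⇒ step 4: ABABABABACABABABABAABABAABABABABACABABABABA ⇒ BAB·A·BAB·A·BAB·A·BAB·A·BAB·ACA·BAB·A·BAB·A·BAB·A·BAB·A·BAB·BAB·A·BAB·A·BAB·BAB·A·BAB·A·BAB·A·BAB·A·BAB·ACA·BAB·A·BAB·A·BAB·A·BAB·A·BAB
    A ↦ BAB
    B ↦ A
    C ↦ ACA

A->BAB, B->A, C->ACA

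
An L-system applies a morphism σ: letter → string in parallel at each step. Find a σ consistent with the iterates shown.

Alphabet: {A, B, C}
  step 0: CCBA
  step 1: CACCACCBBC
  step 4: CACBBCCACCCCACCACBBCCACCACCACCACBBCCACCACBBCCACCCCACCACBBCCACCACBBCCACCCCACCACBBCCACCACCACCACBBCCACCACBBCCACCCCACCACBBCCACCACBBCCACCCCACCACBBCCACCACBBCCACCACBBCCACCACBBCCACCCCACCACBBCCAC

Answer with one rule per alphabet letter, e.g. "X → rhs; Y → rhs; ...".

  step 0 ⇒ step 1: CCBA ⇒ CAC·CAC·C·BBC
    A ↦ BBC
    B ↦ C
    C ↦ CAC

A->BBC, B->C, C->CAC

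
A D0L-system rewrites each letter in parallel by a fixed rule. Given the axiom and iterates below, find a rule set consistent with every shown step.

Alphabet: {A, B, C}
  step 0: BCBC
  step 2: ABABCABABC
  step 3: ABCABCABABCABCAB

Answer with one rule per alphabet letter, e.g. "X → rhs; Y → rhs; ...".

A->AB, B->C, C->AB

  step 2 ⇒ step 3: ABABCABABC ⇒ AB·C·AB·C·AB·AB·C·AB·C·AB
    A ↦ AB
    B ↦ C
    C ↦ AB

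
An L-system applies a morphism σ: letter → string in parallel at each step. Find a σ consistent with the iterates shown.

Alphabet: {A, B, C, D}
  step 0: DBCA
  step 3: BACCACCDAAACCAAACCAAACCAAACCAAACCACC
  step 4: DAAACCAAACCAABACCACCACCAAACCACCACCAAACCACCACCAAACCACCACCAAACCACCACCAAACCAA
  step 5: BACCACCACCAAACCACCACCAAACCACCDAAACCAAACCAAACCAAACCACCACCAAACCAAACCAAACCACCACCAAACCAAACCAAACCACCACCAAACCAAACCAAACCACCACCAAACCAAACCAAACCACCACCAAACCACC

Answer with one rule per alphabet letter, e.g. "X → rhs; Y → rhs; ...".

  step 4 ⇒ step 5: DAAACCAAACCAABACCACCACCAAACCACCACCAAACCACCACCAAACCACCACCAAACCACCACCAAACCAA ⇒ B·ACC·ACC·ACC·A·A·ACC·ACC·ACC·A·A·ACC·ACC·DAA·ACC·A·A·ACC·A·A·ACC·A·A·ACC·ACC·ACC·A·A·ACC·A·A·ACC·A·A·ACC·ACC·ACC·A·A·ACC·A·A·ACC·A·A·ACC·ACC·ACC·A·A·ACC·A·A·ACC·A·A·ACC·ACC·ACC·A·A·ACC·A·A·ACC·A·A·ACC·ACC·ACC·A·A·ACC·ACC
    A ↦ ACC
    B ↦ DAA
    C ↦ A
    D ↦ B

A->ACC, B->DAA, C->A, D->B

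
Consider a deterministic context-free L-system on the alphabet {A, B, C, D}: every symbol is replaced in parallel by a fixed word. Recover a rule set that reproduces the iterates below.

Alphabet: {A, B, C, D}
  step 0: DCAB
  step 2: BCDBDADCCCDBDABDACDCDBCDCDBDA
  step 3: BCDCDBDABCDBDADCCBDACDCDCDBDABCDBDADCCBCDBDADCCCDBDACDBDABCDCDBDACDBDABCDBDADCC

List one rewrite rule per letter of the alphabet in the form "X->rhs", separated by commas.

A->DCC, B->BCD, C->CD, D->BDA

  step 2 ⇒ step 3: BCDBDADCCCDBDABDACDCDBCDCDBDA ⇒ BCD·CD·BDA·BCD·BDA·DCC·BDA·CD·CD·CD·BDA·BCD·BDA·DCC·BCD·BDA·DCC·CD·BDA·CD·BDA·BCD·CD·BDA·CD·BDA·BCD·BDA·DCC
    A ↦ DCC
    B ↦ BCD
    C ↦ CD
    D ↦ BDA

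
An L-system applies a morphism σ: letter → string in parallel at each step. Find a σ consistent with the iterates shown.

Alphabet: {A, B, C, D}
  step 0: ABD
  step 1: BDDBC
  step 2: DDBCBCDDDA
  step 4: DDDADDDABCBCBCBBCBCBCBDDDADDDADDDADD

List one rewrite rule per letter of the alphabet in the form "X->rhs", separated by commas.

A->B, B->DD, C->DA, D->BC

  step 1 ⇒ step 2: BDDBC ⇒ DD·BC·BC·DD·DA
    B ↦ DD
    C ↦ DA
    D ↦ BC
  step 0 ⇒ step 1: ABD ⇒ B·DD·BC
    A ↦ B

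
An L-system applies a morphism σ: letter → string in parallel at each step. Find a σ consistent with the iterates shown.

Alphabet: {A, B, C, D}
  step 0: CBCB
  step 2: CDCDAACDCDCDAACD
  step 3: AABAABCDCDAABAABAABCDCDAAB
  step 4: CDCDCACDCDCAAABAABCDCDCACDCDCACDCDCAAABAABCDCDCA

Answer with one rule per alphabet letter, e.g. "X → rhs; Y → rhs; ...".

  step 3 ⇒ step 4: AABAABCDCDAABAABAABCDCDAAB ⇒ CD·CD·CA·CD·CD·CA·AA·B·AA·B·CD·CD·CA·CD·CD·CA·CD·CD·CA·AA·B·AA·B·CD·CD·CA
    A ↦ CD
    B ↦ CA
    C ↦ AA
    D ↦ B

A->CD, B->CA, C->AA, D->B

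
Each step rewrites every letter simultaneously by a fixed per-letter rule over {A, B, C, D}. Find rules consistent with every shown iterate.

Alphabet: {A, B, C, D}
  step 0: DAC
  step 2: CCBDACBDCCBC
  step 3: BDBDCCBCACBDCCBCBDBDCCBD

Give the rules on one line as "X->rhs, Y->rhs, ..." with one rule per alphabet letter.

A->AC, B->CC, C->BD, D->BC

  step 2 ⇒ step 3: CCBDACBDCCBC ⇒ BD·BD·CC·BC·AC·BD·CC·BC·BD·BD·CC·BD
    A ↦ AC
    B ↦ CC
    C ↦ BD
    D ↦ BC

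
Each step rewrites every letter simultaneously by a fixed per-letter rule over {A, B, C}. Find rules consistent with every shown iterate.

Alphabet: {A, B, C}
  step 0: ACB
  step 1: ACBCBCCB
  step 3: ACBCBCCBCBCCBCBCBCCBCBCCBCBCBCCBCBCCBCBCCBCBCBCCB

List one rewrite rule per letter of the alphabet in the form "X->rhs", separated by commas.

  step 0 ⇒ step 1: ACB ⇒ ACB·CB·CCB
    A ↦ ACB
    B ↦ CCB
    C ↦ CB

A->ACB, B->CCB, C->CB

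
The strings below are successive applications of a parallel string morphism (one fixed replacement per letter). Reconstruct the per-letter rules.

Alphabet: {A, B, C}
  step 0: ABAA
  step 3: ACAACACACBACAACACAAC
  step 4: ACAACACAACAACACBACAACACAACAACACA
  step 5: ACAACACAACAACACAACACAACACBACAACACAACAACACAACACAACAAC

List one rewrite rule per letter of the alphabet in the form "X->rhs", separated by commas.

A->AC, B->CB, C->A

  step 4 ⇒ step 5: ACAACACAACAACACBACAACACAACAACACA ⇒ AC·A·AC·AC·A·AC·A·AC·AC·A·AC·AC·A·AC·A·CB·AC·A·AC·AC·A·AC·A·AC·AC·A·AC·AC·A·AC·A·AC
    A ↦ AC
    B ↦ CB
    C ↦ A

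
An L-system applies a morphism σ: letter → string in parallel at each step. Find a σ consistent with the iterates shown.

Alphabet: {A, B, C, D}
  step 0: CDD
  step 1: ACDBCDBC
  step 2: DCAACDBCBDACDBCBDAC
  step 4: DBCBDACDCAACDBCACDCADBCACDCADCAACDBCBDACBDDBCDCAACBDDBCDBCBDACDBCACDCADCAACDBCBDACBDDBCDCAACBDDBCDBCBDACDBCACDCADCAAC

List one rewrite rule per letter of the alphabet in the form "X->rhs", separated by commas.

  step 1 ⇒ step 2: ACDBCDBC ⇒ DCA·AC·DBC·BD·AC·DBC·BD·AC
    A ↦ DCA
    B ↦ BD
    C ↦ AC
    D ↦ DBC

A->DCA, B->BD, C->AC, D->DBC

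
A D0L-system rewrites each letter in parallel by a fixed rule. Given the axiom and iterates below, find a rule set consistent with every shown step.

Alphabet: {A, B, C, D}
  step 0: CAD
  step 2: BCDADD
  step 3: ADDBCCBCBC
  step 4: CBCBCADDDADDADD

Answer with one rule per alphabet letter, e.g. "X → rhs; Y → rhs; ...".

  step 3 ⇒ step 4: ADDBCCBCBC ⇒ C·BC·BC·AD·D·D·AD·D·AD·D
    A ↦ C
    B ↦ AD
    C ↦ D
    D ↦ BC

A->C, B->AD, C->D, D->BC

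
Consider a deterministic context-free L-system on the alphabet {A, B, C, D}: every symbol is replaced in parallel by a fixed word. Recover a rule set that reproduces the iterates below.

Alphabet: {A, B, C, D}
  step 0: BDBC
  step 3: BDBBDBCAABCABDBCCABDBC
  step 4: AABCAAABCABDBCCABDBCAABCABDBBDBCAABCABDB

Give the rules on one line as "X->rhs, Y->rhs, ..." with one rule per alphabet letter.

  step 3 ⇒ step 4: BDBBDBCAABCABDBCCABDBC ⇒ A·ABC·A·A·ABC·A·BDB·C·C·A·BDB·C·A·ABC·A·BDB·BDB·C·A·ABC·A·BDB
    A ↦ C
    B ↦ A
    C ↦ BDB
    D ↦ ABC

A->C, B->A, C->BDB, D->ABC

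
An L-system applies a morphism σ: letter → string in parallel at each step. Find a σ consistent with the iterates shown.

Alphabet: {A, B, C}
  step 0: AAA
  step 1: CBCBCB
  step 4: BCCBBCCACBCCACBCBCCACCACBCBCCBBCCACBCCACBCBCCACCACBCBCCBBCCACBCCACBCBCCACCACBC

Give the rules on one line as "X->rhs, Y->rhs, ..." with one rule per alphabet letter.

  step 0 ⇒ step 1: AAA ⇒ CB·CB·CB
    A ↦ CB
    B ↦ CAC  (constrained at step 1)
    C ↦ BC  (constrained at step 1)

A->CB, B->CAC, C->BC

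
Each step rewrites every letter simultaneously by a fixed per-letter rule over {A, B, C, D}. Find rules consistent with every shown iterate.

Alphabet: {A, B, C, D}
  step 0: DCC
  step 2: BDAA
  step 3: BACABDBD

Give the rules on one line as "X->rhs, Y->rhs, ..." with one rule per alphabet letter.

A->BD, B->BAC, C->D, D->A

  step 2 ⇒ step 3: BDAA ⇒ BAC·A·BD·BD
    A ↦ BD
    B ↦ BAC
    D ↦ A
    C ↦ D  (constrained at step 0)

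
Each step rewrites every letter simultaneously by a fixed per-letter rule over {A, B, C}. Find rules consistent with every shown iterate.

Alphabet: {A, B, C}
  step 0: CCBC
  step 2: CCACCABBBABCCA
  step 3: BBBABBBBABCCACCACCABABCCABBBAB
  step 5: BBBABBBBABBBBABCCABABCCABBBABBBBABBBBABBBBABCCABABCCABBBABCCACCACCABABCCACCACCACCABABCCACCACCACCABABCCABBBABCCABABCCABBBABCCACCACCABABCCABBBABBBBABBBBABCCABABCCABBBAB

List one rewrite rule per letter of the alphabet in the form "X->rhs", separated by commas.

A->BAB, B->CCA, C->B

  step 2 ⇒ step 3: CCACCABBBABCCA ⇒ B·B·BAB·B·B·BAB·CCA·CCA·CCA·BAB·CCA·B·B·BAB
    A ↦ BAB
    B ↦ CCA
    C ↦ B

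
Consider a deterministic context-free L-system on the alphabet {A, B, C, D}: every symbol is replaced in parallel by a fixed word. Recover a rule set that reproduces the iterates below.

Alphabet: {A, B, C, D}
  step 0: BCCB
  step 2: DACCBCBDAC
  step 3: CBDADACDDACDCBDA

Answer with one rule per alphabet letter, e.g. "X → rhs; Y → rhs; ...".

A->B, B->CD, C->DA, D->C

  step 2 ⇒ step 3: DACCBCBDAC ⇒ C·B·DA·DA·CD·DA·CD·C·B·DA
    A ↦ B
    B ↦ CD
    C ↦ DA
    D ↦ C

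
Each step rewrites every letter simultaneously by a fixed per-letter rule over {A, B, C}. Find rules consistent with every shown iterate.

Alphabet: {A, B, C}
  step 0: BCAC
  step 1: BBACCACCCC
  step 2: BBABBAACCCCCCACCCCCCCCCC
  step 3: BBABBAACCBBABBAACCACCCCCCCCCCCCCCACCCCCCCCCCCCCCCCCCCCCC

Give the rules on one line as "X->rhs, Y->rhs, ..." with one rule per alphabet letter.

  step 2 ⇒ step 3: BBABBAACCCCCCACCCCCCCCCC ⇒ BBA·BBA·ACC·BBA·BBA·ACC·ACC·CC·CC·CC·CC·CC·CC·ACC·CC·CC·CC·CC·CC·CC·CC·CC·CC·CC
    A ↦ ACC
    B ↦ BBA
    C ↦ CC

A->ACC, B->BBA, C->CC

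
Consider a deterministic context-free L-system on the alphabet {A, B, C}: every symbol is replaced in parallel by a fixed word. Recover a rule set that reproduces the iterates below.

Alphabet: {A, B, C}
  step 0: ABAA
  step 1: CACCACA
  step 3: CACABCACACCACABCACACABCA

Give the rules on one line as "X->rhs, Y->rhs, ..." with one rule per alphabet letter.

A->CA, B->C, C->AB

  step 0 ⇒ step 1: ABAA ⇒ CA·C·CA·CA
    A ↦ CA
    B ↦ C
    C ↦ AB  (constrained at step 1)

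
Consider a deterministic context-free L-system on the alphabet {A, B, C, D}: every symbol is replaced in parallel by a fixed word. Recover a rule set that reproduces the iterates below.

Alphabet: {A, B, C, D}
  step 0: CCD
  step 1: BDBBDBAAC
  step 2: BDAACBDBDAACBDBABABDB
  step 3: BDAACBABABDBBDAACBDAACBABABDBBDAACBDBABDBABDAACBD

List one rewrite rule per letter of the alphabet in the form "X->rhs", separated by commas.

A->BA, B->BD, C->BDB, D->AAC

  step 2 ⇒ step 3: BDAACBDBDAACBDBABABDB ⇒ BD·AAC·BA·BA·BDB·BD·AAC·BD·AAC·BA·BA·BDB·BD·AAC·BD·BA·BD·BA·BD·AAC·BD
    A ↦ BA
    B ↦ BD
    C ↦ BDB
    D ↦ AAC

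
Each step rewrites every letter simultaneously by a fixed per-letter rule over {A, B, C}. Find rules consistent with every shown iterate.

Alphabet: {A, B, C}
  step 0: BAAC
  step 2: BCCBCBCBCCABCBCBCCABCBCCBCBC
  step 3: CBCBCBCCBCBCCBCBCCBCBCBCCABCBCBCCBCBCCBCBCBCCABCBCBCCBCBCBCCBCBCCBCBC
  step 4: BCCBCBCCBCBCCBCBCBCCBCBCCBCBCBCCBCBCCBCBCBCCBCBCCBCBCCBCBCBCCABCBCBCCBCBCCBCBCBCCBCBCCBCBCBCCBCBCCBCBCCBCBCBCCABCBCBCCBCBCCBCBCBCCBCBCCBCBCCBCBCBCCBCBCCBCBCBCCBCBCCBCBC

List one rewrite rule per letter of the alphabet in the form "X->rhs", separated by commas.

A->CAB, B->CBC, C->BC

  step 3 ⇒ step 4: CBCBCBCCBCBCCBCBCCBCBCBCCABCBCBCCBCBCCBCBCBCCABCBCBCCBCBCBCCBCBCCBCBC ⇒ BC·CBC·BC·CBC·BC·CBC·BC·BC·CBC·BC·CBC·BC·BC·CBC·BC·CBC·BC·BC·CBC·BC·CBC·BC·CBC·BC·BC·CAB·CBC·BC·CBC·BC·CBC·BC·BC·CBC·BC·CBC·BC·BC·CBC·BC·CBC·BC·CBC·BC·BC·CAB·CBC·BC·CBC·BC·CBC·BC·BC·CBC·BC·CBC·BC·CBC·BC·BC·CBC·BC·CBC·BC·BC·CBC·BC·CBC·BC
    A ↦ CAB
    B ↦ CBC
    C ↦ BC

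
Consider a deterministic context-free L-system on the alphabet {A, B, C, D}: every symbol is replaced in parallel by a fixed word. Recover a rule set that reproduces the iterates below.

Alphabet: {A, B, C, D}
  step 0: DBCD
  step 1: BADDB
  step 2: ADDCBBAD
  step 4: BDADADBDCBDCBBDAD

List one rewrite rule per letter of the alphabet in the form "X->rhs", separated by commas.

  step 1 ⇒ step 2: BADDB ⇒ AD·DC·B·B·AD
    A ↦ DC
    B ↦ AD
    D ↦ B
  step 0 ⇒ step 1: DBCD ⇒ B·AD·D·B
    C ↦ D

A->DC, B->AD, C->D, D->B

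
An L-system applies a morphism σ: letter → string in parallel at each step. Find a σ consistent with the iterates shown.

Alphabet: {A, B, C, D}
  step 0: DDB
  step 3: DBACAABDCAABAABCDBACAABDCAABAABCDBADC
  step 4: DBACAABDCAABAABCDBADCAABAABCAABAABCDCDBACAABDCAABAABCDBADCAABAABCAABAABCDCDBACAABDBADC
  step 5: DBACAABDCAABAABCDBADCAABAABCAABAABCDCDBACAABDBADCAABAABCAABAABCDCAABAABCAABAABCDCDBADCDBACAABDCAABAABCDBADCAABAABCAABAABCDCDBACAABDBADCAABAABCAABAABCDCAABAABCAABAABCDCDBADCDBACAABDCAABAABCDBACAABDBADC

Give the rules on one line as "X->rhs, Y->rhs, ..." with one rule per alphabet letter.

A->AAB, B->C, C->DC, D->DBA

  step 4 ⇒ step 5: DBACAABDCAABAABCDBADCAABAABCAABAABCDCDBACAABDCAABAABCDBADCAABAABCAABAABCDCDBACAABDBADC ⇒ DBA·C·AAB·DC·AAB·AAB·C·DBA·DC·AAB·AAB·C·AAB·AAB·C·DC·DBA·C·AAB·DBA·DC·AAB·AAB·C·AAB·AAB·C·DC·AAB·AAB·C·AAB·AAB·C·DC·DBA·DC·DBA·C·AAB·DC·AAB·AAB·C·DBA·DC·AAB·AAB·C·AAB·AAB·C·DC·DBA·C·AAB·DBA·DC·AAB·AAB·C·AAB·AAB·C·DC·AAB·AAB·C·AAB·AAB·C·DC·DBA·DC·DBA·C·AAB·DC·AAB·AAB·C·DBA·C·AAB·DBA·DC
    A ↦ AAB
    B ↦ C
    C ↦ DC
    D ↦ DBA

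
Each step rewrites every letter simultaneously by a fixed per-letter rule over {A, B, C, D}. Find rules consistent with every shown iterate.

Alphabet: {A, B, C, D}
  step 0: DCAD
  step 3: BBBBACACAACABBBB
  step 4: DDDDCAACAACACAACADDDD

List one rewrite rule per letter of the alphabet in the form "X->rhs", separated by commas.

A->CA, B->D, C->A, D->BB

  step 3 ⇒ step 4: BBBBACACAACABBBB ⇒ D·D·D·D·CA·A·CA·A·CA·CA·A·CA·D·D·D·D
    A ↦ CA
    B ↦ D
    C ↦ A
    D ↦ BB  (constrained at step 0)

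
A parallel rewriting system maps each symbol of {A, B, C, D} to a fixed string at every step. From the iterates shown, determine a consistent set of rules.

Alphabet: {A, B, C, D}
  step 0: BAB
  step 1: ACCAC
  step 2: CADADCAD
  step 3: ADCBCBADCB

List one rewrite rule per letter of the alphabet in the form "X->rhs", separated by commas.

A->C, B->AC, C->AD, D->B

  step 2 ⇒ step 3: CADADCAD ⇒ AD·C·B·C·B·AD·C·B
    A ↦ C
    C ↦ AD
    D ↦ B
  step 0 ⇒ step 1: BAB ⇒ AC·C·AC
    B ↦ AC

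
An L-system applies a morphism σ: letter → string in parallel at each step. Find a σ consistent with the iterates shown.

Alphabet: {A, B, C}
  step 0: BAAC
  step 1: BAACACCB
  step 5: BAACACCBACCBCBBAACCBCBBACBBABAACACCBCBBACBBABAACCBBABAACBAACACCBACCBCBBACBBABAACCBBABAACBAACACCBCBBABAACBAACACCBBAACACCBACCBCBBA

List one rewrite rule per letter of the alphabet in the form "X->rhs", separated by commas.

  step 0 ⇒ step 1: BAAC ⇒ BA·AC·AC·CB
    A ↦ AC
    B ↦ BA
    C ↦ CB

A->AC, B->BA, C->CB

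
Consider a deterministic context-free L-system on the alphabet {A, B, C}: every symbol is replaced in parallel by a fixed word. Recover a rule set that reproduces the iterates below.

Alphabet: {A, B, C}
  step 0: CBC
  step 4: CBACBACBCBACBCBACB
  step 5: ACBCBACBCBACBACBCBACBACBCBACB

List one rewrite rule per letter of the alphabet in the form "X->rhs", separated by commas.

A->CB, B->CB, C->A

  step 4 ⇒ step 5: CBACBACBCBACBCBACB ⇒ A·CB·CB·A·CB·CB·A·CB·A·CB·CB·A·CB·A·CB·CB·A·CB
    A ↦ CB
    B ↦ CB
    C ↦ A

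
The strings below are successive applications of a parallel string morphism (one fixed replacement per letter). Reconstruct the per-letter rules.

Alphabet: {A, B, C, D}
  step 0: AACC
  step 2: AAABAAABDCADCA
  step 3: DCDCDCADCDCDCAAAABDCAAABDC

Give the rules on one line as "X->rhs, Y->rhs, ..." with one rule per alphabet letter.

  step 2 ⇒ step 3: AAABAAABDCADCA ⇒ DC·DC·DC·A·DC·DC·DC·A·AA·AB·DC·AA·AB·DC
    A ↦ DC
    B ↦ A
    C ↦ AB
    D ↦ AA

A->DC, B->A, C->AB, D->AA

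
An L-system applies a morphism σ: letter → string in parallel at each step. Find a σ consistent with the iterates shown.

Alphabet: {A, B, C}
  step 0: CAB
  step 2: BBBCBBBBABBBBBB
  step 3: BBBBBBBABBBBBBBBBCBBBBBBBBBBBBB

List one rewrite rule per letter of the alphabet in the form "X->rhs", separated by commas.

  step 2 ⇒ step 3: BBBCBBBBABBBBBB ⇒ BB·BB·BB·BA·BB·BB·BB·BB·BCB·BB·BB·BB·BB·BB·BB
    A ↦ BCB
    B ↦ BB
    C ↦ BA

A->BCB, B->BB, C->BA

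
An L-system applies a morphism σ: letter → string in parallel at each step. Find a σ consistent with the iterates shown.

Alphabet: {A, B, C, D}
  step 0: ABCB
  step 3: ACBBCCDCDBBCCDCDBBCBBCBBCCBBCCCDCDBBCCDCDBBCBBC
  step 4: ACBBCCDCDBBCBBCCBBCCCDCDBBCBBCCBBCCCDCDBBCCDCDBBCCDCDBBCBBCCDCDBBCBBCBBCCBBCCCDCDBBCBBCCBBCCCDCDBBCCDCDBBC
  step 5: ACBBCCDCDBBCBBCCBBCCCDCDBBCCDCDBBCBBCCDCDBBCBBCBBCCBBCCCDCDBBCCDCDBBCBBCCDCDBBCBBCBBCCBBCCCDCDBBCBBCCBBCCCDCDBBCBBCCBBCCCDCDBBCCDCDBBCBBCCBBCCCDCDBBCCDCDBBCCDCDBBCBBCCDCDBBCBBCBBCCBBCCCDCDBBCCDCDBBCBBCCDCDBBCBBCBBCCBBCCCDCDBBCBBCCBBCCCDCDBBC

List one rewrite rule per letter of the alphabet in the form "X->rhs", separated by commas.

A->AC, B->CD, C->BBC, D->C

  step 4 ⇒ step 5: ACBBCCDCDBBCBBCCBBCCCDCDBBCBBCCBBCCCDCDBBCCDCDBBCCDCDBBCBBCCDCDBBCBBCBBCCBBCCCDCDBBCBBCCBBCCCDCDBBCCDCDBBC ⇒ AC·BBC·CD·CD·BBC·BBC·C·BBC·C·CD·CD·BBC·CD·CD·BBC·BBC·CD·CD·BBC·BBC·BBC·C·BBC·C·CD·CD·BBC·CD·CD·BBC·BBC·CD·CD·BBC·BBC·BBC·C·BBC·C·CD·CD·BBC·BBC·C·BBC·C·CD·CD·BBC·BBC·C·BBC·C·CD·CD·BBC·CD·CD·BBC·BBC·C·BBC·C·CD·CD·BBC·CD·CD·BBC·CD·CD·BBC·BBC·CD·CD·BBC·BBC·BBC·C·BBC·C·CD·CD·BBC·CD·CD·BBC·BBC·CD·CD·BBC·BBC·BBC·C·BBC·C·CD·CD·BBC·BBC·C·BBC·C·CD·CD·BBC
    A ↦ AC
    B ↦ CD
    C ↦ BBC
    D ↦ C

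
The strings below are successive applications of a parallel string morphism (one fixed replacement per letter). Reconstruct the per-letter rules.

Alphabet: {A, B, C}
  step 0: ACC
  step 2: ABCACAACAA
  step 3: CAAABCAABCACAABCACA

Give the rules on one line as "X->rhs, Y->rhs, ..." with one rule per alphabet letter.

  step 2 ⇒ step 3: ABCACAACAA ⇒ CA·A·AB·CA·AB·CA·CA·AB·CA·CA
    A ↦ CA
    B ↦ A
    C ↦ AB

A->CA, B->A, C->AB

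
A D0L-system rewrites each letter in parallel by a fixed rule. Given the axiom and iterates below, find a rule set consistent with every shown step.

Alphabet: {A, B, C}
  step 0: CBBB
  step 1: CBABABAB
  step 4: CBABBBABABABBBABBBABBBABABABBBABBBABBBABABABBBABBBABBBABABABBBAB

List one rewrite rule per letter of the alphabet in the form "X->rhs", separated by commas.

  step 0 ⇒ step 1: CBBB ⇒ CB·AB·AB·AB
    B ↦ AB
    C ↦ CB
    A ↦ BB  (constrained at step 1)

A->BB, B->AB, C->CB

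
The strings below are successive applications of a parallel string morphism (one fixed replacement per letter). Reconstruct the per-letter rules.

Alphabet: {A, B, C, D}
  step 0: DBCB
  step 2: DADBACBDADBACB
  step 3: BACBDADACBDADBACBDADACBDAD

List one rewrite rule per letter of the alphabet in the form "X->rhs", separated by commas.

  step 2 ⇒ step 3: DADBACBDADBACB ⇒ B·AC·B·DAD·AC·B·DAD·B·AC·B·DAD·AC·B·DAD
    A ↦ AC
    B ↦ DAD
    C ↦ B
    D ↦ B

A->AC, B->DAD, C->B, D->B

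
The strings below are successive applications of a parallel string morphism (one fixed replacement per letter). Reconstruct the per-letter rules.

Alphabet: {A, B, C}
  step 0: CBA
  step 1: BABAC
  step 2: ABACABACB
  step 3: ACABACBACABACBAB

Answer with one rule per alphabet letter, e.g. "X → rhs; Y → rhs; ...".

A->AC, B->AB, C->B

  step 2 ⇒ step 3: ABACABACB ⇒ AC·AB·AC·B·AC·AB·AC·B·AB
    A ↦ AC
    B ↦ AB
    C ↦ B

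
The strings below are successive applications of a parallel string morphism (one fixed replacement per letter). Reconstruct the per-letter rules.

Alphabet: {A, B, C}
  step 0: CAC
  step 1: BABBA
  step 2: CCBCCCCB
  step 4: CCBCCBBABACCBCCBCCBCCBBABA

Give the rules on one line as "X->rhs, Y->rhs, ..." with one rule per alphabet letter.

A->B, B->CC, C->BA

  step 1 ⇒ step 2: BABBA ⇒ CC·B·CC·CC·B
    A ↦ B
    B ↦ CC
  step 0 ⇒ step 1: CAC ⇒ BA·B·BA
    C ↦ BA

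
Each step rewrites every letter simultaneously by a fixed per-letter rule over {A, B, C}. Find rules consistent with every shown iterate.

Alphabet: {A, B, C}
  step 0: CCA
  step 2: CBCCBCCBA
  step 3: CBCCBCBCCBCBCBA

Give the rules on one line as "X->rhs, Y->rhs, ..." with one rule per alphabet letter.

A->BA, B->C, C->CB

  step 2 ⇒ step 3: CBCCBCCBA ⇒ CB·C·CB·CB·C·CB·CB·C·BA
    A ↦ BA
    B ↦ C
    C ↦ CB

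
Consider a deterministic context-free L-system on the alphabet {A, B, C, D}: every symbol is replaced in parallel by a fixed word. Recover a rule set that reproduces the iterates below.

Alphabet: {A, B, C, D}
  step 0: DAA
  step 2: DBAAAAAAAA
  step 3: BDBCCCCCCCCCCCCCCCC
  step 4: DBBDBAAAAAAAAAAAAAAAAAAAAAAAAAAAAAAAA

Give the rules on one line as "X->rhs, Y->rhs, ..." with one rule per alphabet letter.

  step 3 ⇒ step 4: BDBCCCCCCCCCCCCCCCC ⇒ DB·B·DB·AA·AA·AA·AA·AA·AA·AA·AA·AA·AA·AA·AA·AA·AA·AA·AA
    B ↦ DB
    C ↦ AA
    D ↦ B
  step 2 ⇒ step 3: DBAAAAAAAA ⇒ B·DB·CC·CC·CC·CC·CC·CC·CC·CC
    A ↦ CC

A->CC, B->DB, C->AA, D->B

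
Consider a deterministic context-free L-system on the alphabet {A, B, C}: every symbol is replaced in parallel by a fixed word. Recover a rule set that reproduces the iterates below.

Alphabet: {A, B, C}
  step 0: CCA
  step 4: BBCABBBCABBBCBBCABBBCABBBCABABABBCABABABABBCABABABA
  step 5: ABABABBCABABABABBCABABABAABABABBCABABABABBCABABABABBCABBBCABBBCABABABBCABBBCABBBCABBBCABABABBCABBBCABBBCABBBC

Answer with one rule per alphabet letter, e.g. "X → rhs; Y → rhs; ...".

  step 4 ⇒ step 5: BBCABBBCABBBCBBCABBBCABBBCABABABBCABABABABBCABABABA ⇒ AB·AB·A·BBC·AB·AB·AB·A·BBC·AB·AB·AB·A·AB·AB·A·BBC·AB·AB·AB·A·BBC·AB·AB·AB·A·BBC·AB·BBC·AB·BBC·AB·AB·A·BBC·AB·BBC·AB·BBC·AB·BBC·AB·AB·A·BBC·AB·BBC·AB·BBC·AB·BBC
    A ↦ BBC
    B ↦ AB
    C ↦ A

A->BBC, B->AB, C->A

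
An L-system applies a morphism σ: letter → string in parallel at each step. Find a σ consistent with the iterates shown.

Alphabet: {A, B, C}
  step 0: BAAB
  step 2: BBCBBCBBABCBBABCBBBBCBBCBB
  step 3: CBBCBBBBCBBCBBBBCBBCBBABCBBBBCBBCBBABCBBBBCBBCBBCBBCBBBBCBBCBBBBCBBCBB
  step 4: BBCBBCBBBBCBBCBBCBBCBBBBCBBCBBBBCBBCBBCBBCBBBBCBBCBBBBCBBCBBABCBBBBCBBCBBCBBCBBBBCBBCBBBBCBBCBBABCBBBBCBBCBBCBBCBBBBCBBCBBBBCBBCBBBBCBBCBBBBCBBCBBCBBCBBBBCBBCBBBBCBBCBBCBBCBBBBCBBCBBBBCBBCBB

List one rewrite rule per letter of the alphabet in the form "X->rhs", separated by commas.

A->AB, B->CBB, C->BB

  step 3 ⇒ step 4: CBBCBBBBCBBCBBBBCBBCBBABCBBBBCBBCBBABCBBBBCBBCBBCBBCBBBBCBBCBBBBCBBCBB ⇒ BB·CBB·CBB·BB·CBB·CBB·CBB·CBB·BB·CBB·CBB·BB·CBB·CBB·CBB·CBB·BB·CBB·CBB·BB·CBB·CBB·AB·CBB·BB·CBB·CBB·CBB·CBB·BB·CBB·CBB·BB·CBB·CBB·AB·CBB·BB·CBB·CBB·CBB·CBB·BB·CBB·CBB·BB·CBB·CBB·BB·CBB·CBB·BB·CBB·CBB·CBB·CBB·BB·CBB·CBB·BB·CBB·CBB·CBB·CBB·BB·CBB·CBB·BB·CBB·CBB
    A ↦ AB
    B ↦ CBB
    C ↦ BB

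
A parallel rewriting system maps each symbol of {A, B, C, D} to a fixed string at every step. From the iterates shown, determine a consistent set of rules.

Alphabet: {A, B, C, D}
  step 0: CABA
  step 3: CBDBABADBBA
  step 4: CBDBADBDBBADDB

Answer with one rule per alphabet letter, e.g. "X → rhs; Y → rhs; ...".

A->B, B->D, C->CB, D->BA

  step 3 ⇒ step 4: CBDBABADBBA ⇒ CB·D·BA·D·B·D·B·BA·D·D·B
    A ↦ B
    B ↦ D
    C ↦ CB
    D ↦ BA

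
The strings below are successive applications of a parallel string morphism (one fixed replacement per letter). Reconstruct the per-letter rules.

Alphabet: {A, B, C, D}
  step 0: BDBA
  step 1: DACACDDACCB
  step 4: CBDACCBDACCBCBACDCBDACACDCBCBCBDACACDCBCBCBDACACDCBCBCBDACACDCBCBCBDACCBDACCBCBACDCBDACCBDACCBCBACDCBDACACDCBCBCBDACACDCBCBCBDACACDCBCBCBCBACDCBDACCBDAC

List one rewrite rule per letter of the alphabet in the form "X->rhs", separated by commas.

A->CB, B->DAC, C->CB, D->ACD

  step 0 ⇒ step 1: BDBA ⇒ DAC·ACD·DAC·CB
    A ↦ CB
    B ↦ DAC
    D ↦ ACD
    C ↦ CB  (constrained at step 1)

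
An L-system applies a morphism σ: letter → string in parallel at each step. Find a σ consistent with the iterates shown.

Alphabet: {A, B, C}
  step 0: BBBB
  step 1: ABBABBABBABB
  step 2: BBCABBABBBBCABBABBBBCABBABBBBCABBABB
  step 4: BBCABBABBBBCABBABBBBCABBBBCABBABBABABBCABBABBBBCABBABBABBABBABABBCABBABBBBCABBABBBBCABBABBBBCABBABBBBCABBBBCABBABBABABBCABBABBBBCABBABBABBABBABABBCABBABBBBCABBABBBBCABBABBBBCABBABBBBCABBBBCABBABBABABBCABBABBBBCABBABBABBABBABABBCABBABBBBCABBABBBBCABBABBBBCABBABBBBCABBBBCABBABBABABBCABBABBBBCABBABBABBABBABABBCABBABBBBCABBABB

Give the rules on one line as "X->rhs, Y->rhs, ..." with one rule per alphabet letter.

A->BBC, B->ABB, C->ABA

  step 1 ⇒ step 2: ABBABBABBABB ⇒ BBC·ABB·ABB·BBC·ABB·ABB·BBC·ABB·ABB·BBC·ABB·ABB
    A ↦ BBC
    B ↦ ABB
    C ↦ ABA  (constrained at step 2)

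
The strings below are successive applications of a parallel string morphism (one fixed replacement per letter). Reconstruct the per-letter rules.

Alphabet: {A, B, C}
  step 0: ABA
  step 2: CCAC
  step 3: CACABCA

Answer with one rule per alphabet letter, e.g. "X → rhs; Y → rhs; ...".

A->B, B->C, C->CA

  step 2 ⇒ step 3: CCAC ⇒ CA·CA·B·CA
    A ↦ B
    C ↦ CA
    B ↦ C  (constrained at step 0)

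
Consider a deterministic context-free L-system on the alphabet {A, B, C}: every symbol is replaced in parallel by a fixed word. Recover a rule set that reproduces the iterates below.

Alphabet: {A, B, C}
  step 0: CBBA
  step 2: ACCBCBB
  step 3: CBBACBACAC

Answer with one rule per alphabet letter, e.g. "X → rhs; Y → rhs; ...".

A->C, B->AC, C->B

  step 2 ⇒ step 3: ACCBCBB ⇒ C·B·B·AC·B·AC·AC
    A ↦ C
    B ↦ AC
    C ↦ B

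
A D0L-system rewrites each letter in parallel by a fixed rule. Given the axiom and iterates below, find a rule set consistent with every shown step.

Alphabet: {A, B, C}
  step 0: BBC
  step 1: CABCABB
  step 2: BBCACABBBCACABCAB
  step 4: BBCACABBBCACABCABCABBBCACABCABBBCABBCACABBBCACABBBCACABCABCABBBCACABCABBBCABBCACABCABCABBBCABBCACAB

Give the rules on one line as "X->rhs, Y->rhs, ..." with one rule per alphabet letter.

  step 1 ⇒ step 2: CABCABB ⇒ B·BCA·CAB·B·BCA·CAB·CAB
    A ↦ BCA
    B ↦ CAB
    C ↦ B

A->BCA, B->CAB, C->B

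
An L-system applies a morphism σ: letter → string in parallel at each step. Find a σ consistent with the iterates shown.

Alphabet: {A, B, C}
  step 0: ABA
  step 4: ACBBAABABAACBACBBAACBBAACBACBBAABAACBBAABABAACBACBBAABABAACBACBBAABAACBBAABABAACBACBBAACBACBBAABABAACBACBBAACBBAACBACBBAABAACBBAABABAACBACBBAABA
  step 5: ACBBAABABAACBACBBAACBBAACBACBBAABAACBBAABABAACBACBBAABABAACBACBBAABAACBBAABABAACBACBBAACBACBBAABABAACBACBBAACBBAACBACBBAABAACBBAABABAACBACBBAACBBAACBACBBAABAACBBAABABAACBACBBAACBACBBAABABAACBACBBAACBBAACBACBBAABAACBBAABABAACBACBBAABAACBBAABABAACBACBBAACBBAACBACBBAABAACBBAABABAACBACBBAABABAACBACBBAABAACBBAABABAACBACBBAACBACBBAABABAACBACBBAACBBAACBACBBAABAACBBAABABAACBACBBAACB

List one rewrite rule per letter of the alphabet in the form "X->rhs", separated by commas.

  step 4 ⇒ step 5: ACBBAABABAACBACBBAACBBAACBACBBAABAACBBAABABAACBACBBAABABAACBACBBAABAACBBAABABAACBACBBAACBACBBAABABAACBACBBAACBBAACBACBBAABAACBBAABABAACBACBBAABA ⇒ ACB·BAA·BA·BA·ACB·ACB·BA·ACB·BA·ACB·ACB·BAA·BA·ACB·BAA·BA·BA·ACB·ACB·BAA·BA·BA·ACB·ACB·BAA·BA·ACB·BAA·BA·BA·ACB·ACB·BA·ACB·ACB·BAA·BA·BA·ACB·ACB·BA·ACB·BA·ACB·ACB·BAA·BA·ACB·BAA·BA·BA·ACB·ACB·BA·ACB·BA·ACB·ACB·BAA·BA·ACB·BAA·BA·BA·ACB·ACB·BA·ACB·ACB·BAA·BA·BA·ACB·ACB·BA·ACB·BA·ACB·ACB·BAA·BA·ACB·BAA·BA·BA·ACB·ACB·BAA·BA·ACB·BAA·BA·BA·ACB·ACB·BA·ACB·BA·ACB·ACB·BAA·BA·ACB·BAA·BA·BA·ACB·ACB·BAA·BA·BA·ACB·ACB·BAA·BA·ACB·BAA·BA·BA·ACB·ACB·BA·ACB·ACB·BAA·BA·BA·ACB·ACB·BA·ACB·BA·ACB·ACB·BAA·BA·ACB·BAA·BA·BA·ACB·ACB·BA·ACB
    A ↦ ACB
    B ↦ BA
    C ↦ BAA

A->ACB, B->BA, C->BAA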